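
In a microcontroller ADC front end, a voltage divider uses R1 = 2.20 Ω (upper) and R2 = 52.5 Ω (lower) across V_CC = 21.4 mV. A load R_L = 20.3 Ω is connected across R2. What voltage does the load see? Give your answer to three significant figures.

V_out ≈ 18.6 mV

The load sits in parallel with R2, giving an effective lower resistance R2' = R2·R_L/(R2+R_L) = 14.64 Ω.
Then V_out = V_CC · R2'/(R1 + R2') = 21.4 × 14.64/16.84 = 18.60 mV.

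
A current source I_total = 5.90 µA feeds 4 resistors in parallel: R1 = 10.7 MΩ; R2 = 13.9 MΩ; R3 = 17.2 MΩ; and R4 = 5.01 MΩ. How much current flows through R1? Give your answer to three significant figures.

I ≈ 1.30 µA

Conductances: ΣG = 1/10.7 + 1/13.9 + 1/17.2 + 1/5.01 = 0.4231 (1/MΩ).
Current divider: I(R1) = I_total · G_k/ΣG = 5.90 × (0.09346/0.4231) = 5.90 × 0.2209 = 1.303 µA.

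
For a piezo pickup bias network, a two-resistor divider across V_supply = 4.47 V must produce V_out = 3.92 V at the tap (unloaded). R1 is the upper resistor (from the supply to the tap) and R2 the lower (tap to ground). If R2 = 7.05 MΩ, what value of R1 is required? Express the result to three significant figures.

R1 ≈ 0.989 MΩ

V_out/V_supply = R2/(R1+R2) = 0.8770.
R1 = R2·(1/k − 1) = 7.05 × 0.1403 = 0.9892 MΩ.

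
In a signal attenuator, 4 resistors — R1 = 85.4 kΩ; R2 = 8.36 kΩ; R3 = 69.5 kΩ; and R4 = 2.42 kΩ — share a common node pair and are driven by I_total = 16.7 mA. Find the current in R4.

I ≈ 12.3 mA

Total conductance ΣG = 1/85.4 + 1/8.36 + 1/69.5 + 1/2.42 = 0.5589 (units of 1/kΩ).
Current divider: I(R4) = I_total · G_k/ΣG = 16.7 × (0.4132/0.5589) = 16.7 × 0.7393 = 12.35 mA.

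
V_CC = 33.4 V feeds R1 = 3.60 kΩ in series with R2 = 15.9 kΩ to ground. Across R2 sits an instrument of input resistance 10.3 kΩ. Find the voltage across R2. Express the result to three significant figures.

V_out ≈ 21.2 V

First combine the lower leg with the load: R2 ‖ R_L = 6.251 kΩ.
Now apply the divider: V_out = 33.4 × 0.6345 = 21.19 V.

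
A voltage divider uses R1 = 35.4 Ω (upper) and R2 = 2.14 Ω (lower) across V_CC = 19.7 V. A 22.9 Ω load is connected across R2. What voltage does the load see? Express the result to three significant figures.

V_out ≈ 1.03 V

The load sits in parallel with R2, giving an effective lower resistance R2' = R2·R_L/(R2+R_L) = 1.957 Ω.
Now apply the divider: V_out = 19.7 × 0.05239 = 1.032 V.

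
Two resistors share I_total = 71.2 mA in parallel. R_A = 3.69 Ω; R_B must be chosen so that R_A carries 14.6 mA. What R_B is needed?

The fraction through R_A equals R_B/(R_A+R_B).
With f = 0.2051, R_B = R_A · f/(1−f) = 3.69 × 0.2580 = 0.9518 Ω.

R_B ≈ 0.952 Ω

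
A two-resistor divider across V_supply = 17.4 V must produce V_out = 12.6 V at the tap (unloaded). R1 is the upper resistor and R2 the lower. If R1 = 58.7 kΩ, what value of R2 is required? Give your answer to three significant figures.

The divider ratio is R2/(R1+R2) = 12.6/17.4 = 0.7241.
Rearranging, R2 = R1·k/(1−k) = 58.7 × 2.625 = 154.1 kΩ.

R2 ≈ 154 kΩ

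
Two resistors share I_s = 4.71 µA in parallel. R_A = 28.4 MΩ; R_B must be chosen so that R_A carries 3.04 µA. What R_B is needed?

R_B ≈ 51.7 MΩ

The fraction through R_A equals R_B/(R_A+R_B).
3.04/4.71 = R_B/(R_A + R_B) → R_B = R_A · (0.6454)/(1 − 0.6454) = 28.4 × 1.820 = 51.70 MΩ.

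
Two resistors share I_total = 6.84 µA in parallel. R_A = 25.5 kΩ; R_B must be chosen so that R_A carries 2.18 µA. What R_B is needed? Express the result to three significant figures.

The fraction through R_A equals R_B/(R_A+R_B).
With f = 0.3187, R_B = R_A · f/(1−f) = 25.5 × 0.4678 = 11.93 kΩ.

R_B ≈ 11.9 kΩ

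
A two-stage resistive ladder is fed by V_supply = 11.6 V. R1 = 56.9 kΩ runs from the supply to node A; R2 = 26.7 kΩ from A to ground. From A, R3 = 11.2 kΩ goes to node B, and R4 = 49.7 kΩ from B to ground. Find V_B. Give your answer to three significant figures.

V_B ≈ 2.33 V

The second stage (R3 + R4 = 60.90 kΩ) loads node A in parallel with R2.
R2 ‖ (R3+R4) = 18.56 kΩ.
So V_A = 11.6 × 0.2460 = 2.853 V.
V_B = V_A × 0.8161 = 2.329 V.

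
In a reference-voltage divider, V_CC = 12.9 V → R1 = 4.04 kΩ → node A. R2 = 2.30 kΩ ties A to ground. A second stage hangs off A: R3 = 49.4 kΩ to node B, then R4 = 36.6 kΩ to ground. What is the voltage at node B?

Node A sees R2 in parallel with the series input of stage 2, R3 + R4 = 86.00 kΩ.
R2 ‖ (R3+R4) = 2.240 kΩ.
So V_A = 12.9 × 0.3567 = 4.601 V.
Then the unloaded second divider: V_B = V_A × R4/(R3+R4) = 4.601 × 0.4256 = 1.958 V.

V_B ≈ 1.96 V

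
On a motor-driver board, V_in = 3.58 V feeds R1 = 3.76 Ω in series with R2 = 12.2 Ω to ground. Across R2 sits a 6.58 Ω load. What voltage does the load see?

The load sits in parallel with R2, giving an effective lower resistance R2' = R2·R_L/(R2+R_L) = 4.275 Ω.
Voltage divider with the loaded lower leg: V_out = 3.58 × 4.275/(3.76 + 4.275) = 3.58 × 0.5320 = 1.905 V.

V_out ≈ 1.90 V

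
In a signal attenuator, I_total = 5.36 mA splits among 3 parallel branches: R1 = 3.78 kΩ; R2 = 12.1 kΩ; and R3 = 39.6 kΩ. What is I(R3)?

I ≈ 0.363 mA

Conductances: ΣG = 1/3.78 + 1/12.1 + 1/39.6 = 0.3724 (1/kΩ).
R3 takes the fraction G_k/ΣG = 0.02525/0.3724 = 0.06780, so I = 5.36 × 0.06780 = 0.3634 mA.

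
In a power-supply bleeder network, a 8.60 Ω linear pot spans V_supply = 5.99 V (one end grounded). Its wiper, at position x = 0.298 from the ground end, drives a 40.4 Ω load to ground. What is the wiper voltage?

Split the track: R_lower = x·R_p = 2.563 Ω, R_upper = (1−x)·R_p = 6.037 Ω.
R_L loads the lower segment: effective lower R = 2.410 Ω.
V_out = 5.99 × 2.410/(6.037 + 2.410) = 1.709 V.
(Unloaded: V_out = x·V_supply = 1.79 V.)

V_out ≈ 1.71 V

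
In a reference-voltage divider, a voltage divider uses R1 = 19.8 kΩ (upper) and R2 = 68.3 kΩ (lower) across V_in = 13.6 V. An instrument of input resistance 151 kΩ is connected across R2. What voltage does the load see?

R2 ‖ R_L = (68.3 × 151)/(68.3 + 151) = 47.03 kΩ.
Then V_out = V_in · R2'/(R1 + R2') = 13.6 × 47.03/66.83 = 9.571 V.
(Unloaded it would be 10.5 V; the load pulls it down.)

V_out ≈ 9.57 V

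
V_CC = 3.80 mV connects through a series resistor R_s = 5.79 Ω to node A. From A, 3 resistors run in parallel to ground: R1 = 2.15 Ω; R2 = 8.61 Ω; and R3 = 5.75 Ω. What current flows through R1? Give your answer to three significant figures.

I ≈ 0.329 mA

Equivalent of the parallel group: R_p = 1.324 Ω.
V_A by voltage divider: V_A = 3.80 × 1.324/(5.79 + 1.324) = 0.7073 mV.
Branch current I = V_A/R1 = 0.7073/2.15 = 0.3290 mA.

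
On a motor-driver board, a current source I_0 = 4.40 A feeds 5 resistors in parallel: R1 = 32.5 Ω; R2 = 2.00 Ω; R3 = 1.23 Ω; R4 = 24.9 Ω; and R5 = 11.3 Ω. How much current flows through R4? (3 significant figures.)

I ≈ 0.120 A

Conductances: ΣG = 1/32.5 + 1/2.00 + 1/1.23 + 1/24.9 + 1/11.3 = 1.472 (1/Ω).
R4 takes the fraction G_k/ΣG = 0.04016/1.472 = 0.02728, so I = 4.40 × 0.02728 = 0.1200 A.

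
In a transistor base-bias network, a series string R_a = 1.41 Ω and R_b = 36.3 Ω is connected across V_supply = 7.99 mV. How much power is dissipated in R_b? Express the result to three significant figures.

Series current I = V_supply/ΣR = 7.99/37.71 = 0.2119 mA.
P(R_b) = I²·R_b = (0.2119)² × 36.3 = 1.630 µW.

P ≈ 1.63 µW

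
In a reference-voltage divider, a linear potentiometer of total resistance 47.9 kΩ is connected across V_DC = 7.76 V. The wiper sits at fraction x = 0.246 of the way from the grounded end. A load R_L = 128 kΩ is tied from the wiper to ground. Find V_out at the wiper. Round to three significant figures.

V_out ≈ 1.79 V

The pot divides into 36.12 kΩ above the wiper and 11.78 kΩ below.
Lower segment in parallel with the load: 11.78 ‖ 128 = 10.79 kΩ.
Then V_out = V_DC · 10.79/(36.12 + 10.79) = 1.785 V.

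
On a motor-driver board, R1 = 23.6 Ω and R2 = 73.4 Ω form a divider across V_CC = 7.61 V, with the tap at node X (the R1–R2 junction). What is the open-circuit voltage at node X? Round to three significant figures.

With X open, the divider is unloaded: V_th = 7.61 × 73.4/97.00 = 5.758 V.

V_th ≈ 5.76 V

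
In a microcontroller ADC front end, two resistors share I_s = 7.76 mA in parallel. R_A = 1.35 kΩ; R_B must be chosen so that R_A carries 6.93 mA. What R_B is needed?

R_B ≈ 11.3 kΩ

In a two-way split, I_A/I_s = R_B/(R_A + R_B).
6.93/7.76 = R_B/(R_A + R_B) → R_B = R_A · (0.8930)/(1 − 0.8930) = 1.35 × 8.349 = 11.27 kΩ.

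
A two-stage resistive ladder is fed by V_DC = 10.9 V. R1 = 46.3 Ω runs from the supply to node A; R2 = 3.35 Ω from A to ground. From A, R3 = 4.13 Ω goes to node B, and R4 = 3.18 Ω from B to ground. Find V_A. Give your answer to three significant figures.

The second stage (R3 + R4 = 7.310 Ω) loads node A in parallel with R2.
Effective lower resistance at A: R2 ‖ 7.310 = 2.297 Ω.
So V_A = 10.9 × 0.04727 = 0.5153 V.

V_A ≈ 0.515 V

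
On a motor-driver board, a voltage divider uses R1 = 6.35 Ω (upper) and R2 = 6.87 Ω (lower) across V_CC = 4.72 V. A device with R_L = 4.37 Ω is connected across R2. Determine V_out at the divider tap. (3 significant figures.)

V_out ≈ 1.40 V

First combine the lower leg with the load: R2 ‖ R_L = 2.671 Ω.
Voltage divider with the loaded lower leg: V_out = 4.72 × 2.671/(6.35 + 2.671) = 4.72 × 0.2961 = 1.398 V.
(Unloaded it would be 2.45 V; the load pulls it down.)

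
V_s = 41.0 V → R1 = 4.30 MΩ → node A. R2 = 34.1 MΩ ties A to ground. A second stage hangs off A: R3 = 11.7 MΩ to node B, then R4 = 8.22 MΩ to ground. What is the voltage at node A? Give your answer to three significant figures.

V_A ≈ 30.6 V

Node A sees R2 in parallel with the series input of stage 2, R3 + R4 = 19.92 MΩ.
Effective lower resistance at A: R2 ‖ 19.92 = 12.57 MΩ.
So V_A = 41.0 × 0.7452 = 30.55 V.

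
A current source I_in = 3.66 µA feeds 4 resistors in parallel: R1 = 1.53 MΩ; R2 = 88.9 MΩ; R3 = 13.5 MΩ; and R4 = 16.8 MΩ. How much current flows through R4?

I ≈ 0.273 µA

ΣG = 1/1.53 + 1/88.9 + 1/13.5 + 1/16.8 = 0.7984.
Current divider: I(R4) = I_in · G_k/ΣG = 3.66 × (0.05952/0.7984) = 3.66 × 0.07455 = 0.2729 µA.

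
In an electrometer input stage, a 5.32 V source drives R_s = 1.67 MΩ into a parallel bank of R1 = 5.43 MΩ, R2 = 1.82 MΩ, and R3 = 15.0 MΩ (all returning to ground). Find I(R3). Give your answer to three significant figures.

Parallel bank: R_p = 1/(1/5.43 + 1/1.82 + 1/15.0) = 1.250 MΩ.
V_A by voltage divider: V_A = 5.32 × 1.250/(1.67 + 1.250) = 2.277 V.
I(R3) = V_A / R3 = 2.277/15.0 = 0.1518 µA.

I ≈ 0.152 µA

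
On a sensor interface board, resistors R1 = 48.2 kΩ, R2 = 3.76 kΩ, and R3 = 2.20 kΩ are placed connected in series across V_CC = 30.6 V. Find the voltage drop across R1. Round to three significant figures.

V ≈ 27.2 V

Series total: ΣR = 48.2 + 3.76 + 2.20 = 54.16 kΩ.
By the voltage-divider rule, V = 30.6 × 48.20/54.16 = 27.23 V.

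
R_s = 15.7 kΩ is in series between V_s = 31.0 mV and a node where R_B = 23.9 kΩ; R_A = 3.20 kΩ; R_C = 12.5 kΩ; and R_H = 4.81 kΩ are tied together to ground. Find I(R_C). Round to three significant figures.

Equivalent of the parallel group: R_p = 1.557 kΩ.
V_A by voltage divider: V_A = 31.0 × 1.557/(15.7 + 1.557) = 2.797 mV.
I(R_C) = V_A / R_C = 2.797/12.5 = 0.2238 µA.

I ≈ 0.224 µA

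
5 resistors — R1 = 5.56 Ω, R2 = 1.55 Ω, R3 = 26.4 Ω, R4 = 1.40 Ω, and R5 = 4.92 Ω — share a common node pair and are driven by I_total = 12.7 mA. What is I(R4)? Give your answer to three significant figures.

ΣG = 1/5.56 + 1/1.55 + 1/26.4 + 1/1.40 + 1/4.92 = 1.780.
By the current-divider rule, I = I_total · G_k/ΣG = 12.7 × 0.4012 = 5.095 mA.

I ≈ 5.10 mA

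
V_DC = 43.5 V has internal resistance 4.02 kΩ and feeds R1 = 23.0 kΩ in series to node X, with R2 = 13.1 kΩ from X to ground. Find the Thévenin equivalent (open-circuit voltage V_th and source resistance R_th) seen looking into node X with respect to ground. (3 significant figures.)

R1' = 4.02 + 23.0 = 27.02 kΩ (source resistance + R1).
Open-circuit (no load on X): V_th = V_DC · R2/(R1' + R2) = 43.5 × 13.1/(27.02 + 13.1) = 14.20 V.
With V_DC suppressed (replaced by a short), R_th = R1' ‖ R2 = (27.02 × 13.1)/(27.02 + 13.1) = 8.823 kΩ.

V_th ≈ 14.2 V, R_th ≈ 8.82 kΩ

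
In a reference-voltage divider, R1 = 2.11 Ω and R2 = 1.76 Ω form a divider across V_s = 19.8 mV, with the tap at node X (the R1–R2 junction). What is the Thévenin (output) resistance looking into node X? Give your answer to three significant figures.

Zeroing V_s shorts the top of R1 to ground, so R_th = R1 ‖ R2 = 0.9596 Ω.

R_th ≈ 0.960 Ω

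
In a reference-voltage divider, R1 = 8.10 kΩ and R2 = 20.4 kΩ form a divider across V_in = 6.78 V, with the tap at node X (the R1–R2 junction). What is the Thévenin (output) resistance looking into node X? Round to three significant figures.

R_th ≈ 5.80 kΩ

Zeroing V_in shorts the top of R1 to ground, so R_th = R1 ‖ R2 = 5.798 kΩ.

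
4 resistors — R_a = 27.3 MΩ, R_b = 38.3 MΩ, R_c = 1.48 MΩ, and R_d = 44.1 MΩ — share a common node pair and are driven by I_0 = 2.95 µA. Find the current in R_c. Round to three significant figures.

Total conductance ΣG = 1/27.3 + 1/38.3 + 1/1.48 + 1/44.1 = 0.7611 (units of 1/MΩ).
R_c takes the fraction G_k/ΣG = 0.6757/0.7611 = 0.8878, so I = 2.95 × 0.8878 = 2.619 µA.

I ≈ 2.62 µA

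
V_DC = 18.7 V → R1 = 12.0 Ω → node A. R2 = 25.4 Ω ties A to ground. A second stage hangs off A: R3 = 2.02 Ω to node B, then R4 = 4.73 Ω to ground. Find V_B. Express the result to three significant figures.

Node A sees R2 in parallel with the series input of stage 2, R3 + R4 = 6.750 Ω.
R2 ‖ (R3+R4) = 5.333 Ω.
First divider: V_A = V_DC · 5.333/(12.0 + 5.333) = 5.753 V.
Then the unloaded second divider: V_B = V_A × R4/(R3+R4) = 5.753 × 0.7007 = 4.032 V.

V_B ≈ 4.03 V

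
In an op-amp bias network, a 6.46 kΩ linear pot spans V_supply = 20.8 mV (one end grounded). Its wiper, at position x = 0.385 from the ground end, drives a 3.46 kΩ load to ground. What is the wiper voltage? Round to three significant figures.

V_out ≈ 5.55 mV

Lower segment x·R_p = 2.487 kΩ; upper segment (1−x)·R_p = 3.973 kΩ.
R_L loads the lower segment: effective lower R = 1.447 kΩ.
Loaded-divider output: V_out = 20.8 × 0.2670 = 5.553 mV.
(Unloaded: V_out = x·V_supply = 8.01 mV.)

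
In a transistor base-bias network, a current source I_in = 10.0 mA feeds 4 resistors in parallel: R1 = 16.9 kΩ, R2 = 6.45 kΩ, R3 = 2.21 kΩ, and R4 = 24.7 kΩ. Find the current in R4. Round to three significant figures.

Total conductance ΣG = 1/16.9 + 1/6.45 + 1/2.21 + 1/24.7 = 0.7072 (units of 1/kΩ).
By the current-divider rule, I = I_in · G_k/ΣG = 10.0 × 0.05725 = 0.5725 mA.

I ≈ 0.572 mA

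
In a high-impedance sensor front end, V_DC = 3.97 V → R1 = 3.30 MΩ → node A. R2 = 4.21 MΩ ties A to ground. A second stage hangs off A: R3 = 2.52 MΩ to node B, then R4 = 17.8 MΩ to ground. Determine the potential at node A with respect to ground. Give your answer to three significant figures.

The second stage (R3 + R4 = 20.32 MΩ) loads node A in parallel with R2.
R2 ‖ (R3+R4) = 3.487 MΩ.
First divider: V_A = V_DC · 3.487/(3.30 + 3.487) = 2.040 V.

V_A ≈ 2.04 V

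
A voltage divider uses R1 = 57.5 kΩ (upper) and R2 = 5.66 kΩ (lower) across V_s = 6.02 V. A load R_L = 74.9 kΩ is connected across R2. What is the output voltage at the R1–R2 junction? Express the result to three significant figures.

V_out ≈ 0.505 V

R2 ‖ R_L = (5.66 × 74.9)/(5.66 + 74.9) = 5.262 kΩ.
Voltage divider with the loaded lower leg: V_out = 6.02 × 5.262/(57.5 + 5.262) = 6.02 × 0.08385 = 0.5047 V.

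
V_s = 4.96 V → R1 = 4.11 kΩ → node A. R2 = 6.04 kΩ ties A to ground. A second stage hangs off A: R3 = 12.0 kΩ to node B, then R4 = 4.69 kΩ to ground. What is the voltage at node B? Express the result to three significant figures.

The second stage (R3 + R4 = 16.69 kΩ) loads node A in parallel with R2.
R2 ‖ (R3+R4) = 4.435 kΩ.
First divider: V_A = V_s · 4.435/(4.11 + 4.435) = 2.574 V.
V_B = V_A × 0.2810 = 0.7234 V.

V_B ≈ 0.723 V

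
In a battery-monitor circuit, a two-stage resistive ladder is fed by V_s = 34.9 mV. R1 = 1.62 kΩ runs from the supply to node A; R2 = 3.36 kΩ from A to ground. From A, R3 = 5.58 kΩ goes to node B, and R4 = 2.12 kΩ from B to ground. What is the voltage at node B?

Node A sees R2 in parallel with the series input of stage 2, R3 + R4 = 7.700 kΩ.
R2 ‖ (R3+R4) = 2.339 kΩ.
So V_A = 34.9 × 0.5908 = 20.62 mV.
Stage 2 is unloaded, so V_B = V_A · R4/(R3+R4) = 20.62 × 2.12/7.700 = 5.677 mV.

V_B ≈ 5.68 mV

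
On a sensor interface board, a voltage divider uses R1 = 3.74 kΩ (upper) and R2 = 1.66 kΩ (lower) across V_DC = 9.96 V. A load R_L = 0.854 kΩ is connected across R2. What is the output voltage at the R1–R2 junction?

First combine the lower leg with the load: R2 ‖ R_L = 0.5639 kΩ.
Then V_out = V_DC · R2'/(R1 + R2') = 9.96 × 0.5639/4.304 = 1.305 V.

V_out ≈ 1.30 V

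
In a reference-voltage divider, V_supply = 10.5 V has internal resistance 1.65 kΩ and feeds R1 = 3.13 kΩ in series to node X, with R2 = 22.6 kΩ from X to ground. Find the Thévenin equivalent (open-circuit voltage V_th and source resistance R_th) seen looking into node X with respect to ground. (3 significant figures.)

V_th ≈ 8.67 V, R_th ≈ 3.95 kΩ

R1' = 1.65 + 3.13 = 4.780 kΩ (source resistance + R1).
Open-circuit (no load on X): V_th = V_supply · R2/(R1' + R2) = 10.5 × 22.6/(4.780 + 22.6) = 8.667 V.
Looking into X with the source shorted: R_th = R1'·R2/(R1'+R2) = 4.780 × 22.6/27.38 = 3.946 kΩ.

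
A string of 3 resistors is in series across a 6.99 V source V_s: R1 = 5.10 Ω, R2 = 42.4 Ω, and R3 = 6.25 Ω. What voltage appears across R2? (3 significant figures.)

ΣR = 5.10 + 42.4 + 6.25 = 53.75 Ω.
By the voltage-divider rule, V = 6.99 × 42.40/53.75 = 5.514 V.

V ≈ 5.51 V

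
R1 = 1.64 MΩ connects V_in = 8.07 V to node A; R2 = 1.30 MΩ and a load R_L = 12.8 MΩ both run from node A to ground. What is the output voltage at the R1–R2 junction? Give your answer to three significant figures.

V_out ≈ 3.38 V

First combine the lower leg with the load: R2 ‖ R_L = 1.180 MΩ.
Then V_out = V_in · R2'/(R1 + R2') = 8.07 × 1.180/2.820 = 3.377 V.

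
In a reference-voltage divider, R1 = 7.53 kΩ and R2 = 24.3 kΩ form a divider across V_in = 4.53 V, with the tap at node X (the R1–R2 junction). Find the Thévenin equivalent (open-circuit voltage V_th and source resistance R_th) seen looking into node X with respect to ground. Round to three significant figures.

With X open, the divider is unloaded: V_th = 4.53 × 24.3/31.83 = 3.458 V.
With V_in suppressed (replaced by a short), R_th = R1 ‖ R2 = (7.530 × 24.3)/(7.530 + 24.3) = 5.749 kΩ.

V_th ≈ 3.46 V, R_th ≈ 5.75 kΩ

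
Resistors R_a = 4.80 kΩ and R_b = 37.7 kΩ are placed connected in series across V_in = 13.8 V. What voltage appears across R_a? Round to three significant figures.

V ≈ 1.56 V

Total series resistance ΣR = 4.80 + 37.7 = 42.50 kΩ.
Voltage divider: V = V_in · (4.800 / 42.50) = 13.8 × 0.1129 = 1.559 V.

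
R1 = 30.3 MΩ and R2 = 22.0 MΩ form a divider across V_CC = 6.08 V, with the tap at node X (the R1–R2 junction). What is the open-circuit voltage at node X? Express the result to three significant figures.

Open-circuit (no load on X): V_th = V_CC · R2/(R1 + R2) = 6.08 × 22.0/(30.30 + 22.0) = 2.558 V.

V_th ≈ 2.56 V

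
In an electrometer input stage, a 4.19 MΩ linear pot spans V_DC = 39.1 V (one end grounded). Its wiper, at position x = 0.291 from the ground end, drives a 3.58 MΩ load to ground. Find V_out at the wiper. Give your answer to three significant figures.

The pot divides into 2.971 MΩ above the wiper and 1.219 MΩ below.
R_L loads the lower segment: effective lower R = 0.9095 MΩ.
Loaded-divider output: V_out = 39.1 × 0.2344 = 9.165 V.

V_out ≈ 9.16 V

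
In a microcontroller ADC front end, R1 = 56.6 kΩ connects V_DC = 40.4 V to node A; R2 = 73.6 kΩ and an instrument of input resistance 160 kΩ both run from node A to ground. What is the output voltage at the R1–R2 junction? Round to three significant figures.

First combine the lower leg with the load: R2 ‖ R_L = 50.41 kΩ.
Now apply the divider: V_out = 40.4 × 0.4711 = 19.03 V.

V_out ≈ 19.0 V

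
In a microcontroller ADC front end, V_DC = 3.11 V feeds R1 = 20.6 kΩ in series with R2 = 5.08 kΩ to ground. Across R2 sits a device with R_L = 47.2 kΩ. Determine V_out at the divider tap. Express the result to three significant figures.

R2 ‖ R_L = (5.08 × 47.2)/(5.08 + 47.2) = 4.586 kΩ.
Voltage divider with the loaded lower leg: V_out = 3.11 × 4.586/(20.6 + 4.586) = 3.11 × 0.1821 = 0.5663 V.

V_out ≈ 0.566 V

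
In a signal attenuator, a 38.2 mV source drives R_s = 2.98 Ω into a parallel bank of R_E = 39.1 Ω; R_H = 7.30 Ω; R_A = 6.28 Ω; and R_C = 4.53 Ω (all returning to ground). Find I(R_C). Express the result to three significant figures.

Combine the parallel branches: R_p = (1/39.1 + 1/7.30 + 1/6.28 + 1/4.53)⁻¹ = 1.843 Ω.
V_A = 38.2 × 1.843/4.823 = 14.60 mV.
Branch current I = V_A/R_C = 14.60/4.53 = 3.223 mA.

I ≈ 3.22 mA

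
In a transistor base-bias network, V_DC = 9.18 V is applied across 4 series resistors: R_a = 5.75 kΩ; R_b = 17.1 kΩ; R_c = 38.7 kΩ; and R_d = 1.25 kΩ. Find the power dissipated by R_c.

P ≈ 0.827 mW

Series current I = V_DC/ΣR = 9.18/62.80 = 0.1462 mA.
V(R_c) = I·R = 5.657 V; P = V·I = 5.657 × 0.1462 = 0.8269 mW.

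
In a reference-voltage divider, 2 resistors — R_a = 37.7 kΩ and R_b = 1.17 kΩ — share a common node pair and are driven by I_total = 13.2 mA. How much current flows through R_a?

I ≈ 0.397 mA

For two parallel branches, I_k = I_total · (other R)/(sum of R).
I(R_a) = 13.2 × 1.17/(37.7 + 1.17) = 13.2 × 0.03010 = 0.3973 mA.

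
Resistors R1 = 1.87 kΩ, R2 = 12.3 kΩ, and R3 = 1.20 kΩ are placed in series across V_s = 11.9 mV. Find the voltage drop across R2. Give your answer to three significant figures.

ΣR = 1.87 + 12.3 + 1.20 = 15.37 kΩ.
Voltage divider: V = V_s · (12.30 / 15.37) = 11.9 × 0.8003 = 9.523 mV.

V ≈ 9.52 mV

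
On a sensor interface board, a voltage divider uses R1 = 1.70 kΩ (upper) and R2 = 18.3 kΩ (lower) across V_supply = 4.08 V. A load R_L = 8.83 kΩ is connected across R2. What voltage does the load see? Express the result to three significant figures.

First combine the lower leg with the load: R2 ‖ R_L = 5.956 kΩ.
Voltage divider with the loaded lower leg: V_out = 4.08 × 5.956/(1.70 + 5.956) = 4.08 × 0.7780 = 3.174 V.

V_out ≈ 3.17 V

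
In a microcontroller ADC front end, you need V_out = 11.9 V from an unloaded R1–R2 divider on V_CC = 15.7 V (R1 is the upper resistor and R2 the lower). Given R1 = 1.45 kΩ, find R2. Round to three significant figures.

The divider ratio is R2/(R1+R2) = 11.9/15.7 = 0.7580.
R2 = R1 · 0.7580/(1 − 0.7580) = 4.541 kΩ.

R2 ≈ 4.54 kΩ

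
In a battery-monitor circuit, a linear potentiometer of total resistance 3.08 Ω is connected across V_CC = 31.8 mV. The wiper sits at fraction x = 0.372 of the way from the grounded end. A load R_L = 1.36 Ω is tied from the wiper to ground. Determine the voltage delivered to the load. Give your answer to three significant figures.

Split the track: R_lower = x·R_p = 1.146 Ω, R_upper = (1−x)·R_p = 1.934 Ω.
Lower segment in parallel with the load: 1.146 ‖ 1.36 = 0.6219 Ω.
Then V_out = V_CC · 0.6219/(1.934 + 0.6219) = 7.736 mV.
(Unloaded: V_out = x·V_CC = 11.8 mV.)

V_out ≈ 7.74 mV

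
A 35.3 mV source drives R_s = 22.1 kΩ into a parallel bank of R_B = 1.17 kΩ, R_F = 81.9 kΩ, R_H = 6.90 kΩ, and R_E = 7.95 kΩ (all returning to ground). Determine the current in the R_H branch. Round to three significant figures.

Combine the parallel branches: R_p = (1/1.17 + 1/81.9 + 1/6.90 + 1/7.95)⁻¹ = 0.8790 kΩ.
Node voltage V_A = V_DC · R_p/(R_s + R_p) = 35.3 × 0.03825 = 1.350 mV.
I(R_H) = V_A / R_H = 1.350/6.90 = 0.1957 µA.
(Equivalently: I_total = 1.536 µA, then current-divider fraction G_k/ΣG = 0.1274.)

I ≈ 0.196 µA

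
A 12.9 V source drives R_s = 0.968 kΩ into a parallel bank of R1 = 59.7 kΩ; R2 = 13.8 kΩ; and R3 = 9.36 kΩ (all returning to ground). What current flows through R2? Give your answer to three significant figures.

I ≈ 0.786 mA

Equivalent of the parallel group: R_p = 5.101 kΩ.
V_A = 12.9 × 5.101/6.069 = 10.84 V.
Branch current I = V_A/R2 = 10.84/13.8 = 0.7857 mA.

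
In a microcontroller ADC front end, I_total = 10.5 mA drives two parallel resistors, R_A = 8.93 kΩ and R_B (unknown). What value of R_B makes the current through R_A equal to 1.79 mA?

Two-branch current divider: I_A = I_total · R_B/(R_A + R_B).
With f = 0.1705, R_B = R_A · f/(1−f) = 8.93 × 0.2055 = 1.835 kΩ.

R_B ≈ 1.84 kΩ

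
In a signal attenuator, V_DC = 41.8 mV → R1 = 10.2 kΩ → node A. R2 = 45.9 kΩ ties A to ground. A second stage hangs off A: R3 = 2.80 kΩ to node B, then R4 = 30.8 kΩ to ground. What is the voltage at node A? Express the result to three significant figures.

V_A ≈ 27.4 mV

The second stage (R3 + R4 = 33.60 kΩ) loads node A in parallel with R2.
Effective lower resistance at A: R2 ‖ 33.60 = 19.40 kΩ.
First divider: V_A = V_DC · 19.40/(10.2 + 19.40) = 27.40 mV.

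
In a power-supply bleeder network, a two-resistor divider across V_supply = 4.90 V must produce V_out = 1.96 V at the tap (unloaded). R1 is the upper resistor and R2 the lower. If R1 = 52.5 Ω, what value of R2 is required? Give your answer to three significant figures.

R2 ≈ 35.0 Ω

Required fraction k = V_out/V_supply = 0.4000.
Rearranging, R2 = R1·k/(1−k) = 52.5 × 0.6667 = 35.00 Ω.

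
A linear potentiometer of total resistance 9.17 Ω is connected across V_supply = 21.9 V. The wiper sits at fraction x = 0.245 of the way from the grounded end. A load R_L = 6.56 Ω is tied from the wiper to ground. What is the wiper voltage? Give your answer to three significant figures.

Lower segment x·R_p = 2.247 Ω; upper segment (1−x)·R_p = 6.923 Ω.
R_L loads the lower segment: effective lower R = 1.674 Ω.
Then V_out = V_supply · 1.674/(6.923 + 1.674) = 4.263 V.

V_out ≈ 4.26 V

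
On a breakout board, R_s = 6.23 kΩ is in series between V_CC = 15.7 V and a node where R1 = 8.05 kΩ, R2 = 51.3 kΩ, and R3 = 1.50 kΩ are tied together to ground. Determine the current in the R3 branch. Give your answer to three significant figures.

Combine the parallel branches: R_p = (1/8.05 + 1/51.3 + 1/1.50)⁻¹ = 1.234 kΩ.
V_A = 15.7 × 1.234/7.464 = 2.596 V.
I(R3) = V_A / R3 = 2.596/1.50 = 1.730 mA.

I ≈ 1.73 mA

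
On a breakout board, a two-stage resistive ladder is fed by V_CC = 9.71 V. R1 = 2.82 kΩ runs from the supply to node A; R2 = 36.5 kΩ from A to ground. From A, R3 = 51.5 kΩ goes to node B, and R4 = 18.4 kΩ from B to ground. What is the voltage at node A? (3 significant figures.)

Looking into the second stage from A: R3 + R4 = 69.90 kΩ appears in parallel with R2.
Effective lower resistance at A: R2 ‖ 69.90 = 23.98 kΩ.
So V_A = 9.71 × 0.8948 = 8.688 V.

V_A ≈ 8.69 V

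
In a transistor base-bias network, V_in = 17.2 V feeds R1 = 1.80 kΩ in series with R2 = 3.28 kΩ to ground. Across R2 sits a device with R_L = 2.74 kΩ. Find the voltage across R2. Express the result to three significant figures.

V_out ≈ 7.80 V

The load sits in parallel with R2, giving an effective lower resistance R2' = R2·R_L/(R2+R_L) = 1.493 kΩ.
Then V_out = V_in · R2'/(R1 + R2') = 17.2 × 1.493/3.293 = 7.798 V.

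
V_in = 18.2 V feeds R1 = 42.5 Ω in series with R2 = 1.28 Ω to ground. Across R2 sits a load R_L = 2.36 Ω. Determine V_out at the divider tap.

V_out ≈ 0.349 V

The load sits in parallel with R2, giving an effective lower resistance R2' = R2·R_L/(R2+R_L) = 0.8299 Ω.
Then V_out = V_in · R2'/(R1 + R2') = 18.2 × 0.8299/43.33 = 0.3486 V.
(Unloaded it would be 0.532 V; the load pulls it down.)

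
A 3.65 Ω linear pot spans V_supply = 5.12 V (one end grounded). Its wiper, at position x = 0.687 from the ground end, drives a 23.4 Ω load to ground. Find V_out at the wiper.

Lower segment x·R_p = 2.508 Ω; upper segment (1−x)·R_p = 1.142 Ω.
(x·R_p) ‖ R_L = 2.265 Ω.
Loaded-divider output: V_out = 5.12 × 0.6647 = 3.403 V.

V_out ≈ 3.40 V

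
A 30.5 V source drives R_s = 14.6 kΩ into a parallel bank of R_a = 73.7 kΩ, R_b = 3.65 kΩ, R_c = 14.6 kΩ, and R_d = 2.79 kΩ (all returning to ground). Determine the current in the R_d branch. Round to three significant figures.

Parallel bank: R_p = 1/(1/73.7 + 1/3.65 + 1/14.6 + 1/2.79) = 1.400 kΩ.
V_A by voltage divider: V_A = 30.5 × 1.400/(14.6 + 1.400) = 2.668 V.
I(R_d) = V_A / R_d = 2.668/2.79 = 0.9563 mA.

I ≈ 0.956 mA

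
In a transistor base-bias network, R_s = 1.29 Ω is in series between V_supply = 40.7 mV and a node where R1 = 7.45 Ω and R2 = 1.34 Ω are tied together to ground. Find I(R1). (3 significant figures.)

Parallel bank: R_p = 1/(1/7.45 + 1/1.34) = 1.136 Ω.
Node voltage V_A = V_supply · R_p/(R_s + R_p) = 40.7 × 0.4682 = 19.06 mV.
I(R1) = V_A / R1 = 19.06/7.45 = 2.558 mA.

I ≈ 2.56 mA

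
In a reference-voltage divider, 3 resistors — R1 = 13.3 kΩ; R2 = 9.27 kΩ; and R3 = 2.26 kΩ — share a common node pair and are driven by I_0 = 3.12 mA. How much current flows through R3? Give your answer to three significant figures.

Total conductance ΣG = 1/13.3 + 1/9.27 + 1/2.26 = 0.6255 (units of 1/kΩ).
R3 takes the fraction G_k/ΣG = 0.4425/0.6255 = 0.7074, so I = 3.12 × 0.7074 = 2.207 mA.

I ≈ 2.21 mA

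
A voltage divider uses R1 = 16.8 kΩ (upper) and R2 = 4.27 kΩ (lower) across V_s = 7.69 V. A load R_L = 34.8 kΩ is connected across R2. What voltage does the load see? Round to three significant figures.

R2 ‖ R_L = (4.27 × 34.8)/(4.27 + 34.8) = 3.803 kΩ.
Then V_out = V_s · R2'/(R1 + R2') = 7.69 × 3.803/20.60 = 1.420 V.

V_out ≈ 1.42 V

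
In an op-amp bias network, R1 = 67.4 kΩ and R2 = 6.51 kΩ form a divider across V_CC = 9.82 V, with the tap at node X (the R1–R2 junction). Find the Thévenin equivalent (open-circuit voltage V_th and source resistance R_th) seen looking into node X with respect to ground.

V_th ≈ 0.865 V, R_th ≈ 5.94 kΩ

Open-circuit (no load on X): V_th = V_CC · R2/(R1 + R2) = 9.82 × 6.51/(67.40 + 6.51) = 0.8649 V.
Zeroing V_CC shorts the top of R1 to ground, so R_th = R1 ‖ R2 = 5.937 kΩ.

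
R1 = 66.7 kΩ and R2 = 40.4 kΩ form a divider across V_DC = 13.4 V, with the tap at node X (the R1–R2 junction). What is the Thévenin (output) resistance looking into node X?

Zeroing V_DC shorts the top of R1 to ground, so R_th = R1 ‖ R2 = 25.16 kΩ.

R_th ≈ 25.2 kΩ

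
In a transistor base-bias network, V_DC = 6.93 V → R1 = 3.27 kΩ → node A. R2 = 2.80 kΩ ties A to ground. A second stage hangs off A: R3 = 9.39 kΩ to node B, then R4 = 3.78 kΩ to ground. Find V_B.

Node A sees R2 in parallel with the series input of stage 2, R3 + R4 = 13.17 kΩ.
Effective lower resistance at A: R2 ‖ 13.17 = 2.309 kΩ.
So V_A = 6.93 × 0.4139 = 2.868 V.
Stage 2 is unloaded, so V_B = V_A · R4/(R3+R4) = 2.868 × 3.78/13.17 = 0.8232 V.

V_B ≈ 0.823 V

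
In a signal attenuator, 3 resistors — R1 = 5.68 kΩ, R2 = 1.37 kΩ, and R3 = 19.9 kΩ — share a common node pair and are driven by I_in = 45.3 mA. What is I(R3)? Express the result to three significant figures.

I ≈ 2.38 mA

Conductances: ΣG = 1/5.68 + 1/1.37 + 1/19.9 = 0.9562 (1/kΩ).
R3 takes the fraction G_k/ΣG = 0.05025/0.9562 = 0.05255, so I = 45.3 × 0.05255 = 2.381 mA.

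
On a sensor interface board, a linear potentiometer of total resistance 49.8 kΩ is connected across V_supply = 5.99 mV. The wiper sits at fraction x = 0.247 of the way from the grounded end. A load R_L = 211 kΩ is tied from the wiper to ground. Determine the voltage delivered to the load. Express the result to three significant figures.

The pot divides into 37.50 kΩ above the wiper and 12.30 kΩ below.
R_L loads the lower segment: effective lower R = 11.62 kΩ.
Loaded-divider output: V_out = 5.99 × 0.2366 = 1.417 mV.

V_out ≈ 1.42 mV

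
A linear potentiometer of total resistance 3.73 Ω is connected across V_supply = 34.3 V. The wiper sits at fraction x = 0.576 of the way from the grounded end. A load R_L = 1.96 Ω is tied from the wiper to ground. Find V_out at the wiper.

Lower segment x·R_p = 2.148 Ω; upper segment (1−x)·R_p = 1.582 Ω.
R_L loads the lower segment: effective lower R = 1.025 Ω.
Then V_out = V_supply · 1.025/(1.582 + 1.025) = 13.49 V.
(Unloaded: V_out = x·V_supply = 19.8 V.)

V_out ≈ 13.5 V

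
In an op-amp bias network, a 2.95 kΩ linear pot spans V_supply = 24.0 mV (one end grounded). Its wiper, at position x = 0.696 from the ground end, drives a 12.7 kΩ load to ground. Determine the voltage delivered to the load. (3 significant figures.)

Lower segment x·R_p = 2.053 kΩ; upper segment (1−x)·R_p = 0.8968 kΩ.
R_L loads the lower segment: effective lower R = 1.767 kΩ.
V_out = 24.0 × 1.767/(0.8968 + 1.767) = 15.92 mV.
(Unloaded: V_out = x·V_supply = 16.7 mV.)

V_out ≈ 15.9 mV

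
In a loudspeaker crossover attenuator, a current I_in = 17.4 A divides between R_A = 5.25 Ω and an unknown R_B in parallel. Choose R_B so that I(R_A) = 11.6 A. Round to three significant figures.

Two-branch current divider: I_A = I_in · R_B/(R_A + R_B).
11.6/17.4 = R_B/(R_A + R_B) → R_B = R_A · (0.6667)/(1 − 0.6667) = 5.25 × 2.000 = 10.50 Ω.

R_B ≈ 10.5 Ω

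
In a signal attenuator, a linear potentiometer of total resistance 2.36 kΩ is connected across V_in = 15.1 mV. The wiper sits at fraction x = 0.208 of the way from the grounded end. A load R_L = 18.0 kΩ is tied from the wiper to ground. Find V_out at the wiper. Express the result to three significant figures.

The pot divides into 1.869 kΩ above the wiper and 0.4909 kΩ below.
(x·R_p) ‖ R_L = 0.4778 kΩ.
Loaded-divider output: V_out = 15.1 × 0.2036 = 3.074 mV.
(Unloaded: V_out = x·V_in = 3.14 mV.)

V_out ≈ 3.07 mV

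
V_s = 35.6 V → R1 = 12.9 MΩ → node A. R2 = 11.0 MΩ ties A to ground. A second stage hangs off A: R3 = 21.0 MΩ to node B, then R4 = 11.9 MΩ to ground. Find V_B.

V_B ≈ 5.02 V

Node A sees R2 in parallel with the series input of stage 2, R3 + R4 = 32.90 MΩ.
Effective lower resistance at A: R2 ‖ 32.90 = 8.244 MΩ.
So V_A = 35.6 × 0.3899 = 13.88 V.
V_B = V_A × 0.3617 = 5.020 V.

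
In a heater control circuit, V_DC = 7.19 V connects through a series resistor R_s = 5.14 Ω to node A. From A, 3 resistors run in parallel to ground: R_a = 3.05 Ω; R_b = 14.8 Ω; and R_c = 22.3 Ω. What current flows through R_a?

I ≈ 0.722 A

Equivalent of the parallel group: R_p = 2.271 Ω.
Node voltage V_A = V_DC · R_p/(R_s + R_p) = 7.19 × 0.3065 = 2.203 V.
I(R_a) = V_A / R_a = 2.203/3.05 = 0.7224 A.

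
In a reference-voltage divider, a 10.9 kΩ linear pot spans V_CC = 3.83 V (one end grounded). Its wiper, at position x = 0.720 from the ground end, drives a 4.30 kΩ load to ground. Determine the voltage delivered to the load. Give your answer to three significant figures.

Split the track: R_lower = x·R_p = 7.848 kΩ, R_upper = (1−x)·R_p = 3.052 kΩ.
(x·R_p) ‖ R_L = 2.778 kΩ.
Loaded-divider output: V_out = 3.83 × 0.4765 = 1.825 V.

V_out ≈ 1.82 V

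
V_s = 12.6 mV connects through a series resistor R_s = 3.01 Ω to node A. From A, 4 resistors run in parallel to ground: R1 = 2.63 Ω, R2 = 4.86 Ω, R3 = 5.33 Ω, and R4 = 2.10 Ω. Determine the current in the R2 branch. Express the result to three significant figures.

I ≈ 0.544 mA

Combine the parallel branches: R_p = (1/2.63 + 1/4.86 + 1/5.33 + 1/2.10)⁻¹ = 0.8001 Ω.
Node voltage V_A = V_s · R_p/(R_s + R_p) = 12.6 × 0.2100 = 2.646 mV.
I(R2) = V_A / R2 = 2.646/4.86 = 0.5444 mA.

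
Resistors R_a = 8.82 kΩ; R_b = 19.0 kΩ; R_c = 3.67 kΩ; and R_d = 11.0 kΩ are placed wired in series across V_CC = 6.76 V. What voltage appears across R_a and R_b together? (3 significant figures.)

ΣR = 8.82 + 19.0 + 3.67 + 11.0 = 42.49 kΩ.
R_{R_a..R_b} = 8.82 + 19.0 = 27.82 kΩ.
By the voltage-divider rule, V = 6.76 × 27.82/42.49 = 4.426 V.

V ≈ 4.43 V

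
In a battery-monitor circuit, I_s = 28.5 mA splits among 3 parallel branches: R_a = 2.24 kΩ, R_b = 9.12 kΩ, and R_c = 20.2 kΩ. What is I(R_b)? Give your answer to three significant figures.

Total conductance ΣG = 1/2.24 + 1/9.12 + 1/20.2 = 0.6056 (units of 1/kΩ).
Current divider: I(R_b) = I_s · G_k/ΣG = 28.5 × (0.1096/0.6056) = 28.5 × 0.1811 = 5.160 mA.

I ≈ 5.16 mA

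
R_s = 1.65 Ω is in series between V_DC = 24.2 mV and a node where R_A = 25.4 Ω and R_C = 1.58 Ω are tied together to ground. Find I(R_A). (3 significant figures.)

I ≈ 0.452 mA

Equivalent of the parallel group: R_p = 1.487 Ω.
V_A by voltage divider: V_A = 24.2 × 1.487/(1.65 + 1.487) = 11.47 mV.
Branch current I = V_A/R_A = 11.47/25.4 = 0.4517 mA.
(Equivalently: I_total = 7.713 mA, then current-divider fraction G_k/ΣG = 0.05856.)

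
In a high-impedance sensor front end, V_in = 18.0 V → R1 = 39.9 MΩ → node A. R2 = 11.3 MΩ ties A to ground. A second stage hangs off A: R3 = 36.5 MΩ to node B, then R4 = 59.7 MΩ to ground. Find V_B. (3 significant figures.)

V_B ≈ 2.26 V

Node A sees R2 in parallel with the series input of stage 2, R3 + R4 = 96.20 MΩ.
Effective lower resistance at A: R2 ‖ 96.20 = 10.11 MΩ.
V_A = 18.0 × 10.11/(39.9 + 10.11) = 3.639 V.
V_B = V_A × 0.6206 = 2.259 V.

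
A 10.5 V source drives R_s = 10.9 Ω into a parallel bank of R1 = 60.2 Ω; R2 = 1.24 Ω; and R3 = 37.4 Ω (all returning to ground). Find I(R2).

I ≈ 0.825 A

Combine the parallel branches: R_p = (1/60.2 + 1/1.24 + 1/37.4)⁻¹ = 1.177 Ω.
Node voltage V_A = V_in · R_p/(R_s + R_p) = 10.5 × 0.09744 = 1.023 V.
Branch current I = V_A/R2 = 1.023/1.24 = 0.8251 A.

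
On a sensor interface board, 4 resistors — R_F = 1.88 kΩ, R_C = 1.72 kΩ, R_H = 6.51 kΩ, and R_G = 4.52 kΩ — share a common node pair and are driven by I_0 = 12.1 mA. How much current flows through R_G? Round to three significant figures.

I ≈ 1.80 mA

Total conductance ΣG = 1/1.88 + 1/1.72 + 1/6.51 + 1/4.52 = 1.488 (units of 1/kΩ).
By the current-divider rule, I = I_0 · G_k/ΣG = 12.1 × 0.1487 = 1.799 mA.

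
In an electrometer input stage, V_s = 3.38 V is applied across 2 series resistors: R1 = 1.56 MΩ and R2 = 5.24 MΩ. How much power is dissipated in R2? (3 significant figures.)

P ≈ 1.29 µW

Series current I = V_s/ΣR = 3.38/6.800 = 0.4971 µA.
P = I²R = 0.2471 × 5.24 = 1.295 µW.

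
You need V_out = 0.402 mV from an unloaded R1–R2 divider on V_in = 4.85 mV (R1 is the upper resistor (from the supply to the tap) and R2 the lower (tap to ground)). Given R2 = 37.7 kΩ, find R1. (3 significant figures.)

The divider ratio is R2/(R1+R2) = 0.402/4.85 = 0.08289.
Rearranging, R1 = R2·(1−k)/k = 37.7 × 11.06 = 417.1 kΩ.

R1 ≈ 417 kΩ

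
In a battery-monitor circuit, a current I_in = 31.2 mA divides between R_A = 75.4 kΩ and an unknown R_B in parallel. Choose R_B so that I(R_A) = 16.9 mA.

The fraction through R_A equals R_B/(R_A+R_B).
16.9/31.2 = R_B/(R_A + R_B) → R_B = R_A · (0.5417)/(1 − 0.5417) = 75.4 × 1.182 = 89.11 kΩ.

R_B ≈ 89.1 kΩ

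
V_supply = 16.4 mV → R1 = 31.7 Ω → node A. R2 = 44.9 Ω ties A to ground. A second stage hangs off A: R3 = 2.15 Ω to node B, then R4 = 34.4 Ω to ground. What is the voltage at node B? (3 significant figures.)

V_B ≈ 6.00 mV

The second stage (R3 + R4 = 36.55 Ω) loads node A in parallel with R2.
R2 ‖ (R3+R4) = 20.15 Ω.
First divider: V_A = V_supply · 20.15/(31.7 + 20.15) = 6.373 mV.
Then the unloaded second divider: V_B = V_A × R4/(R3+R4) = 6.373 × 0.9412 = 5.998 mV.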